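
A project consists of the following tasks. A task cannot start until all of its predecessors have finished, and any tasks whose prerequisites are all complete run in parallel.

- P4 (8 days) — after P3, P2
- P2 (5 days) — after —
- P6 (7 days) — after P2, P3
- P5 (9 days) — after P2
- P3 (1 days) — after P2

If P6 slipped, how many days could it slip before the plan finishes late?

Critical path: P2→P3→P4 = 5+1+8 = 14, so the finish is 14 days.
The longest chain containing P6 totals 13 days.
Slack of P6 = 7 − 6 = 1 day.

1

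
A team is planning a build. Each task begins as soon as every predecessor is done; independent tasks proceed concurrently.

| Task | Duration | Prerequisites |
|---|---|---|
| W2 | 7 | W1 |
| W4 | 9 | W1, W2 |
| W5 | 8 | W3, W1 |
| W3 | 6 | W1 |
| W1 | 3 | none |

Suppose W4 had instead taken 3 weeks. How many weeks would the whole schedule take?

17

Actual critical path: W1→W2→W4 = 3+7+9 = 19 ⇒ 19 weeks.
W4 is on the critical path; changing it to 3 makes that path 13 weeks.
The binding chain switches to W1→W3→W5 = 3+6+8 = 17; finish 17 weeks.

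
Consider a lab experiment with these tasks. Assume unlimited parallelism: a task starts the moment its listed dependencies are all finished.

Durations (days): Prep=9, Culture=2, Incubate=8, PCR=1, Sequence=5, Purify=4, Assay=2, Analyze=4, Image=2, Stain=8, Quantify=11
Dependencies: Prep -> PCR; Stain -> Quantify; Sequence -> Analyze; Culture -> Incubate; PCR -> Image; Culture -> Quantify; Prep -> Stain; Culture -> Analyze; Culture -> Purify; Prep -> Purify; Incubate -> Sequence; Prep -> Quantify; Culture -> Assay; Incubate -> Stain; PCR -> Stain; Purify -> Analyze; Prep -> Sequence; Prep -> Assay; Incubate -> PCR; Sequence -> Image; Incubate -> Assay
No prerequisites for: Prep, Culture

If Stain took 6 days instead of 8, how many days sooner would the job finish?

2

As given, the longest chain is Culture→Incubate→PCR→Stain→Quantify = 2+8+1+8+11 = 30, so the finish is 30 days.
Stain is on the critical path; changing it to 6 makes that path 28 days.
No other chain overtakes it, so the finish is 28 days.
Change in finish: 28 − 30 = -2 days.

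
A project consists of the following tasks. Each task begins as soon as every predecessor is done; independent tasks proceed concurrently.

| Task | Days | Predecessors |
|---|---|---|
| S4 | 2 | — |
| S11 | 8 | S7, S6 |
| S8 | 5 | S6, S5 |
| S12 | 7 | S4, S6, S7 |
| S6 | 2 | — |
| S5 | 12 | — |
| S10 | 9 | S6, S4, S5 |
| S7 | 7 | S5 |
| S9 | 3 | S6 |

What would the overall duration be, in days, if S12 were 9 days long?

28

Actual critical path: S5→S7→S11 = 12+7+8 = 27 ⇒ 27 days.
S12 is off the critical path — its longest chain is 26 days, giving 1 of slack.
New critical path: S5→S7→S12 = 12+7+9 = 28 ⇒ 28 days.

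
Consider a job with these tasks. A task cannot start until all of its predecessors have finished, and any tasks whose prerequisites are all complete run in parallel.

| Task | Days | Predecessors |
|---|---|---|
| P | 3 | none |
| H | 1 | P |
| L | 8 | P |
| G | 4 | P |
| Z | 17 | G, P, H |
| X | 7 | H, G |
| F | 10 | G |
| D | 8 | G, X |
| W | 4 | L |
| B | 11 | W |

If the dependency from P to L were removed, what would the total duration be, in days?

Original critical path: P→L→W→B = 3+8+4+11 = 26 ⇒ 26 days.
Without P→L, L's earliest start moves from 3 to 0.
After: P→G→Z = 3+4+17 = 24 → 24 days.

24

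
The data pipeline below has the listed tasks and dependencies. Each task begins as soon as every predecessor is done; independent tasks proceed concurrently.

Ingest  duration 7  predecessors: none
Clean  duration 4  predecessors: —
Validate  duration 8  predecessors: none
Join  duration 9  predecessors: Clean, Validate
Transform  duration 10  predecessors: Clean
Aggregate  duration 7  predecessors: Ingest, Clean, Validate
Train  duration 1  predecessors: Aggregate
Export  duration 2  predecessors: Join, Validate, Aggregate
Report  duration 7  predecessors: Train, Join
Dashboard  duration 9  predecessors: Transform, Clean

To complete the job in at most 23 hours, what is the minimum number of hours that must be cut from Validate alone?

Current finish: 24 hours; target: 23.
Validate is on every critical path, so each hour cut from Validate cuts the finish by one (this holds down to a finish of 23).
Need 24 − 23 = 1 hour off Validate → Validate becomes 7 hours, finish becomes 23.

1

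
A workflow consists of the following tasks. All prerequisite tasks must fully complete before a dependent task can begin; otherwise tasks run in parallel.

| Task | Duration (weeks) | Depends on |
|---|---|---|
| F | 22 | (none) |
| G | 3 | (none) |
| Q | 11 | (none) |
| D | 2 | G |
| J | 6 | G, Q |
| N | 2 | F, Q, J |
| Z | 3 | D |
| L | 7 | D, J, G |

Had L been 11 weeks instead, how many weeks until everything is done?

Actual critical path: Q→J→L = 11+6+7 = 24 ⇒ 24 weeks.
L is on the critical path; changing it to 11 makes that path 28 weeks.
No other chain overtakes it, so the finish is 28 weeks.

28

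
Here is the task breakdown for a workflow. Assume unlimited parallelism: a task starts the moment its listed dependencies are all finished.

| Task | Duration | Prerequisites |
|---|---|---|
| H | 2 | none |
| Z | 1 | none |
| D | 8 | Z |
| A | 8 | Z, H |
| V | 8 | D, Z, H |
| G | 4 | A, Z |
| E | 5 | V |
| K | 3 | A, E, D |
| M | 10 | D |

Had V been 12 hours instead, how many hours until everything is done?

29

Actual critical path: Z→D→V→E→K = 1+8+8+5+3 = 25 ⇒ 25 hours.
V lies on that path, so at 12 hours the path becomes 29 hours.
The critical path is still Z→D→V→E→K; finish is now 29 hours.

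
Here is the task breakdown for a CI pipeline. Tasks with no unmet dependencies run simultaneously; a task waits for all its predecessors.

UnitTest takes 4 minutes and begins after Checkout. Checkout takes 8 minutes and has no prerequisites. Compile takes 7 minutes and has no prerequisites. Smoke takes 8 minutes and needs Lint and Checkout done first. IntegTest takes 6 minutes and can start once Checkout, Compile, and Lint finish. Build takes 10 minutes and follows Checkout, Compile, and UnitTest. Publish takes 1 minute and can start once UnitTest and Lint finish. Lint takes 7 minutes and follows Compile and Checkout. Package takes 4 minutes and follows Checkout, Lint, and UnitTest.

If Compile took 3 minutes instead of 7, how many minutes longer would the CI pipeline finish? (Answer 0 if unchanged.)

0

Baseline: Checkout→Lint→Smoke = 8+7+8 = 23 → 23 minutes.
The longest path through Compile is only 22 minutes, so Compile has float 1.
No other chain overtakes it, so the finish is 23 minutes.
Change in finish: 23 − 23 = +0 minutes.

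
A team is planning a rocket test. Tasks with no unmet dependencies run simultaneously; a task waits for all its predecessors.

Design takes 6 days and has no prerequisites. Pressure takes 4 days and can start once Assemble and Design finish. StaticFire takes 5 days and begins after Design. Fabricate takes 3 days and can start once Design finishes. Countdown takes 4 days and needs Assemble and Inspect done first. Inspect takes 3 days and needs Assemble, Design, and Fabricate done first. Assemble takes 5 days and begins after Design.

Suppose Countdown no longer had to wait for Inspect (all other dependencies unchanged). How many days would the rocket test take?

15

Original critical path: Design→Assemble→Inspect→Countdown = 6+5+3+4 = 18 ⇒ 18 days.
Without Inspect→Countdown, Countdown's earliest start moves from 14 to 11.
New critical path: Design→Assemble→Pressure = 6+5+4 = 15 ⇒ 15 days.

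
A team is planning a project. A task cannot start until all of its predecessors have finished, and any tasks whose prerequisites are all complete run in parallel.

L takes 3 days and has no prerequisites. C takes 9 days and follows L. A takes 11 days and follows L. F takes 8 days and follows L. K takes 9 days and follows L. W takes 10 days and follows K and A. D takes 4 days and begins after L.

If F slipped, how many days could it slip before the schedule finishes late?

13

The longest chain is L→A→W = 3+11+10 = 24; overall finish 24 days.
The longest chain containing F totals 11 days.
Slack of F = 16 − 3 = 13 days.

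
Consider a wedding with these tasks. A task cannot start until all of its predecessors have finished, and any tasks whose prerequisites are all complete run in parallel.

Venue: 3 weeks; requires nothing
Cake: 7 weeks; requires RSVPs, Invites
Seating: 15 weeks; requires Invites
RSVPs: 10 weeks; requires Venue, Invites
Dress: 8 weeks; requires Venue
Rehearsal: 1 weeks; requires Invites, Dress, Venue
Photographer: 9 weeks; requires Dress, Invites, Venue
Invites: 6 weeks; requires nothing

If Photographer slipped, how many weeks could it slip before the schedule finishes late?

3

Invites→RSVPs→Cake = 6+10+7 = 23 sets the makespan at 23 weeks.
Photographer finishes as early as 20 and must finish by 23.
Slack of Photographer = 14 − 11 = 3 weeks.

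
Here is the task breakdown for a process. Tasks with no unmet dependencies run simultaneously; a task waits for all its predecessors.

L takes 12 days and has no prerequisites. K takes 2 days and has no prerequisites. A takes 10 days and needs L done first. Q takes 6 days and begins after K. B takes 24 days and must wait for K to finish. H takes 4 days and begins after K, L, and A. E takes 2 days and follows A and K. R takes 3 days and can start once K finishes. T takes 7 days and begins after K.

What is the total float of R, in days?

The longest chain is L→A→H = 12+10+4 = 26; overall finish 26 days.
R finishes as early as 5 and must finish by 26.
Slack of R = 23 − 2 = 21 days.

21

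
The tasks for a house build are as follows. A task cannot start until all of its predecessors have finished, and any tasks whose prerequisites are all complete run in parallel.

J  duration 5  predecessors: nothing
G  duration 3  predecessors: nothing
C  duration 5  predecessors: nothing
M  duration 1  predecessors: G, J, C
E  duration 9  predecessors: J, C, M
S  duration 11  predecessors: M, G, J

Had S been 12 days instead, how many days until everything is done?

18

Baseline: J→M→S = 5+1+11 = 17 → 17 days.
S lies on that path, so at 12 days the path becomes 18 days.
That remains the longest chain; total 18 days.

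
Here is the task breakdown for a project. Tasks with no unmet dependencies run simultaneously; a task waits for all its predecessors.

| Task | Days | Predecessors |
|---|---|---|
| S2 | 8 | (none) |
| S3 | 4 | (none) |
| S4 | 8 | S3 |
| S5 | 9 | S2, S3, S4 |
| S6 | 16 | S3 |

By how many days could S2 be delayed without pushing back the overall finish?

S3→S4→S5 = 4+8+9 = 21 sets the makespan at 21 days.
S2 finishes as early as 8 and must finish by 12.
So S2 can slip 12 − 8 = 4 days.

4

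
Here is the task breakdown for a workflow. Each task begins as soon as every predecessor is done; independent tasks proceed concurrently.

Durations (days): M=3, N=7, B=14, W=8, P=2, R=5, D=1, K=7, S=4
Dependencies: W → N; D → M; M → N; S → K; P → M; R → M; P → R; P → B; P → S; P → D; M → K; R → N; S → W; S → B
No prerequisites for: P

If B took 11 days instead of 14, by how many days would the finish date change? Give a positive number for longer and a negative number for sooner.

Baseline: P→S→W→N = 2+4+8+7 = 21 → 21 days.
B is off the critical path — its longest chain is 20 days, giving 1 of slack.
The critical path is still P→S→W→N; finish is now 21 days.
Change in finish: 21 − 21 = +0 days.

0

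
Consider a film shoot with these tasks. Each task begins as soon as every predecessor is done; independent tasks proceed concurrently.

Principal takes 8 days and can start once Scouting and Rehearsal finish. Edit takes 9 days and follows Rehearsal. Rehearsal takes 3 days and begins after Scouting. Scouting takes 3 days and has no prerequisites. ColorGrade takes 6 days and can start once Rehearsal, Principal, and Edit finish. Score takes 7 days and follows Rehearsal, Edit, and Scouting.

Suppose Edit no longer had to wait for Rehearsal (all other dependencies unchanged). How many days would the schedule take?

20

Original critical path: Scouting→Rehearsal→Edit→Score = 3+3+9+7 = 22 ⇒ 22 days.
Without Rehearsal→Edit, Edit's earliest start moves from 6 to 0.
After: Scouting→Rehearsal→Principal→ColorGrade = 3+3+8+6 = 20 → 20 days.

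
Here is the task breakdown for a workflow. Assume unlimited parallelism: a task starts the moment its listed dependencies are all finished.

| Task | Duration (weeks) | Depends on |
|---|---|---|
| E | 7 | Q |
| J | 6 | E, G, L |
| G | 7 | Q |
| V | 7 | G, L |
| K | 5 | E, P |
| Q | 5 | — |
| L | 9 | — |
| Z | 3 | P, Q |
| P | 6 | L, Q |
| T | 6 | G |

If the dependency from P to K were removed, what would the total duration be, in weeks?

19

Original critical path: L→P→K = 9+6+5 = 20 ⇒ 20 weeks.
Without P→K, K's earliest start moves from 15 to 12.
The longest chain is now Q→G→V = 5+7+7 = 19, so the project takes 19 weeks.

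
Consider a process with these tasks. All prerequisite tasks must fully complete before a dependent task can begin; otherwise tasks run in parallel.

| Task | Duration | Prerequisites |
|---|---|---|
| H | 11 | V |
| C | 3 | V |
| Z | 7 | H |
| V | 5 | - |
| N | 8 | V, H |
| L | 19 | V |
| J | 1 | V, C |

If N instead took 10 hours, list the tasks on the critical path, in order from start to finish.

Baseline: V→H→N = 5+11+8 = 24 → 24 hours.
N lies on that path, so at 10 hours the path becomes 26 hours.
That remains the longest chain; total 26 hours.

V, H, N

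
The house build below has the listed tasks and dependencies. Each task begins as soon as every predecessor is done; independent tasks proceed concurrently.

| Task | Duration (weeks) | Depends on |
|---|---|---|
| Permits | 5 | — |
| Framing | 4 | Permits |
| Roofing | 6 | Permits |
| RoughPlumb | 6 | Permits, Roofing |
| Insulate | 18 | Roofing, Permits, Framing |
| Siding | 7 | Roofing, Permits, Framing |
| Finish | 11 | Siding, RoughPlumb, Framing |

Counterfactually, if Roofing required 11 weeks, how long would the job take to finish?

34

The binding path is Permits→Roofing→Insulate = 5+6+18 = 29; finish at 29 weeks.
Roofing lies on that path, so at 11 weeks the path becomes 34 weeks.
The critical path is still Permits→Roofing→Insulate; finish is now 34 weeks.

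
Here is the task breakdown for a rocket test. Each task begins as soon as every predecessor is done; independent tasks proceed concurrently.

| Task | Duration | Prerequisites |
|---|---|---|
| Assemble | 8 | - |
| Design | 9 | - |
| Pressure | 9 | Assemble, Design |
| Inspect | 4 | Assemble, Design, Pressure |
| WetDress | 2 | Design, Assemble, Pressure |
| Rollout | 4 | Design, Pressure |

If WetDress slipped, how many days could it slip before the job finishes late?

The longest chain is Design→Pressure→Inspect = 9+9+4 = 22; overall finish 22 days.
Longest path through WetDress: 20 days (earliest finish 20, latest finish 22).
So WetDress can slip 22 − 20 = 2 days.

2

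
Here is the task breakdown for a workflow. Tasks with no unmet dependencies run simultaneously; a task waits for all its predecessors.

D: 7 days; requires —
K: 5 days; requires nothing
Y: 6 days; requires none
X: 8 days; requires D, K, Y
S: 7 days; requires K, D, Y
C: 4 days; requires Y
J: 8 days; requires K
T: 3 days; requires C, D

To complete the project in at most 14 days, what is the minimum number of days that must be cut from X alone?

1

Current finish: 15 days; target: 14.
X is on every critical path, so each day cut from X cuts the finish by one (this holds down to a finish of 14).
Need 15 − 14 = 1 day off X → X becomes 7 days, finish becomes 14.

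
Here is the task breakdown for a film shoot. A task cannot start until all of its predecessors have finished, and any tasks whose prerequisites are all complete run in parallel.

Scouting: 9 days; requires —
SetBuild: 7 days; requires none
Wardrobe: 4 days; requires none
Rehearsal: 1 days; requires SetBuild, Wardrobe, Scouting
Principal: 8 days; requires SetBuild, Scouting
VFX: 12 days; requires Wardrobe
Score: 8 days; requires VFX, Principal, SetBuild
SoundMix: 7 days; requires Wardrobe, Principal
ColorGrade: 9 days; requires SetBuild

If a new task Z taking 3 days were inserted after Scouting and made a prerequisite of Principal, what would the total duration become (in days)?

Originally the plan takes 25 days.
With Z inserted, Principal now waits for max(SetBuild, Scouting, Z).
New critical path: Scouting→Z→Principal→Score = 9+3+8+8 = 28 ⇒ 28 days.

28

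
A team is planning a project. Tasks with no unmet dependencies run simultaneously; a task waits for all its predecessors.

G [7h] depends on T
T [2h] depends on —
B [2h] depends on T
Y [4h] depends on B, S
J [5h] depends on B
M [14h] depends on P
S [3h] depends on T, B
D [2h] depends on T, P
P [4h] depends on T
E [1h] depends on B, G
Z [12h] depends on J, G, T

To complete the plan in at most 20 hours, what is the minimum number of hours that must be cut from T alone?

1

Current finish: 21 hours; target: 20.
T is on every critical path, so each hour cut from T cuts the finish by one (this holds down to a finish of 20).
Need 21 − 20 = 1 hour off T → T becomes 1 hour, finish becomes 20.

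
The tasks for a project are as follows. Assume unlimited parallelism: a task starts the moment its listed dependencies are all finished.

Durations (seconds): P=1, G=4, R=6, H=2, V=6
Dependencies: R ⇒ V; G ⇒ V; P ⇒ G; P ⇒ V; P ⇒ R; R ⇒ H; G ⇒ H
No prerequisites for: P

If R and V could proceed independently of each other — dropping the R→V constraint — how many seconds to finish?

11

Original critical path: P→R→V = 1+6+6 = 13 ⇒ 13 seconds.
Without R→V, V's earliest start moves from 7 to 5.
The longest chain is now P→G→V = 1+4+6 = 11, so the job takes 11 seconds.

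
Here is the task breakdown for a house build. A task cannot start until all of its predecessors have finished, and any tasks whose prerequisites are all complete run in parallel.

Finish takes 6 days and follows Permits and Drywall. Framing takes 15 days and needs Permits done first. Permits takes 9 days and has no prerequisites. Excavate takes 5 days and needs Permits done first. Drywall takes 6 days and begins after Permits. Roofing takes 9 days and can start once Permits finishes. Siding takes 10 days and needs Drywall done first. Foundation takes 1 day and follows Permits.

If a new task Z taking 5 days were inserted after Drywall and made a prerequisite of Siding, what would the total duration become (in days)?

30

Originally the house build takes 25 days.
With Z inserted, Siding now waits for max(Drywall, Z).
New critical path: Permits→Drywall→Z→Siding = 9+6+5+10 = 30 ⇒ 30 days.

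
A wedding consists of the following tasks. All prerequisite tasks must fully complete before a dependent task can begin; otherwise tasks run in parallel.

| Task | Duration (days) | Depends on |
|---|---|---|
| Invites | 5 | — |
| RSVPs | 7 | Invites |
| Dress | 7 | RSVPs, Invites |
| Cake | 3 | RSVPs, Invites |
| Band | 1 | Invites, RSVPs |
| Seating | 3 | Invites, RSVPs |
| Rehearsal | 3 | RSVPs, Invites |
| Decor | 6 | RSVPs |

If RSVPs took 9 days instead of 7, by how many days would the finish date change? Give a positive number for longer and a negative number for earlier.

2

The binding path is Invites→RSVPs→Dress = 5+7+7 = 19; finish at 19 days.
RSVPs is on the critical path; changing it to 9 makes that path 21 days.
The critical path is still Invites→RSVPs→Dress; finish is now 21 days.
Change in finish: 21 − 19 = +2 days.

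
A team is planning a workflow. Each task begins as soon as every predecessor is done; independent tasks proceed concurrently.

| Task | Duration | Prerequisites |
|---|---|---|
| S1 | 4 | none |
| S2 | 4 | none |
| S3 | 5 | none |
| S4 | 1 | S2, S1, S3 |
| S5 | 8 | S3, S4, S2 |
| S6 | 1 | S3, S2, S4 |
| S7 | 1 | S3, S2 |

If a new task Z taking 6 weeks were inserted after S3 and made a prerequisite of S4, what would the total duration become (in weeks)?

Originally the schedule takes 14 weeks.
With Z inserted, S4 now waits for max(S2, S1, S3, Z).
New critical path: S3→Z→S4→S5 = 5+6+1+8 = 20 ⇒ 20 weeks.

20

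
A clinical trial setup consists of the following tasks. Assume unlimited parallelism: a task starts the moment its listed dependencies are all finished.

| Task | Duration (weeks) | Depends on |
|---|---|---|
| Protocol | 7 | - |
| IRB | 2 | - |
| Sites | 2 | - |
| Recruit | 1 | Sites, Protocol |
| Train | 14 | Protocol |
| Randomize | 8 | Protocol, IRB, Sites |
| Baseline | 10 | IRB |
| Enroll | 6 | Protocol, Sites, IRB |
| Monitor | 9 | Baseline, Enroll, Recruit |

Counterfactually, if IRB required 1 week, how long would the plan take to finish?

22

Critical path before the change: Protocol→Enroll→Monitor = 7+6+9 = 22 giving 22 weeks.
IRB is off the critical path — its longest chain is 21 weeks, giving 1 of slack.
The critical path is still Protocol→Enroll→Monitor; finish is now 22 weeks.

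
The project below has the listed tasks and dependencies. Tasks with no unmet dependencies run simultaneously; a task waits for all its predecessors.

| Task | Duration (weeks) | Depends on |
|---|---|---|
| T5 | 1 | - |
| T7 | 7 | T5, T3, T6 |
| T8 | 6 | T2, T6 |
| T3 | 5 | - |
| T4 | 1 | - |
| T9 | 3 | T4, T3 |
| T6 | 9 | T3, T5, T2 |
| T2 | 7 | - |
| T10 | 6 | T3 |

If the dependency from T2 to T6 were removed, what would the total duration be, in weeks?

21

Before: longest chain T2→T6→T7 = 7+9+7 = 23, finish 23.
Without T2→T6, T6's earliest start moves from 7 to 5.
New critical path: T3→T6→T7 = 5+9+7 = 21 ⇒ 21 weeks.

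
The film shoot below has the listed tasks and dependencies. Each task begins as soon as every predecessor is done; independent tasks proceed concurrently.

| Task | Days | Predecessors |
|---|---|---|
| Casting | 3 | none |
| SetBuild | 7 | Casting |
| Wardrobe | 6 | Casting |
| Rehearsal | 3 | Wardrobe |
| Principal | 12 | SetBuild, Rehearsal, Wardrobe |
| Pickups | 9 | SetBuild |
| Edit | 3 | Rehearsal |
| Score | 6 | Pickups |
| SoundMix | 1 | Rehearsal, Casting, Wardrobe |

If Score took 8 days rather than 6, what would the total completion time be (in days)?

As given, the longest chain is Casting→SetBuild→Pickups→Score = 3+7+9+6 = 25, so the finish is 25 days.
Since Score is critical, the +2 change carries straight to that chain (now 27 days).
No other chain overtakes it, so the finish is 27 days.

27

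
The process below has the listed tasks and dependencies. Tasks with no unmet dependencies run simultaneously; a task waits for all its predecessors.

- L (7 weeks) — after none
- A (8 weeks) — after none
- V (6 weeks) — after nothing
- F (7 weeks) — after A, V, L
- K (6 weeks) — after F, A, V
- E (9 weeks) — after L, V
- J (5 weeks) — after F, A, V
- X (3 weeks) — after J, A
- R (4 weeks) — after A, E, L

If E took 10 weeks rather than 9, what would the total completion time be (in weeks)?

23

Actual critical path: A→F→J→X = 8+7+5+3 = 23 ⇒ 23 weeks.
The longest path through E is only 20 weeks, so E has float 3.
That remains the longest chain; total 23 weeks.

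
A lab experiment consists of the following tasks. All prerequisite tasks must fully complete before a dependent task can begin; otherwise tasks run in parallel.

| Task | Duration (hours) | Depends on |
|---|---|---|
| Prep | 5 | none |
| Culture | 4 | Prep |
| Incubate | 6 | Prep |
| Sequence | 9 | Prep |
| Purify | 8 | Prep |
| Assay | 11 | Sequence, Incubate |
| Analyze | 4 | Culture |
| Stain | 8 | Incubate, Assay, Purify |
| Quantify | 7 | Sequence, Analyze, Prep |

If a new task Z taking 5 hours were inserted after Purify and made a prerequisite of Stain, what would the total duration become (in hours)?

Originally the lab experiment takes 33 hours.
With Z inserted, Stain now waits for max(Incubate, Assay, Purify, Z).
New critical path: Prep→Sequence→Assay→Stain = 5+9+11+8 = 33 ⇒ 33 hours.

33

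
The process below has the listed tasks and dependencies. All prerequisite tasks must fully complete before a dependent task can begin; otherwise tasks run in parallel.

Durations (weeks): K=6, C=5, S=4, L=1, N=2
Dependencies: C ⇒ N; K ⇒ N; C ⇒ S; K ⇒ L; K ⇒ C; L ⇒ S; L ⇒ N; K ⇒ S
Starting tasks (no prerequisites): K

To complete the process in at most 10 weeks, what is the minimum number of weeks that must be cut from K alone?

Current finish: 15 weeks; target: 10.
K is on every critical path, so each week cut from K cuts the finish by one (this holds down to a finish of 10).
Need 15 − 10 = 5 weeks off K → K becomes 1 week, finish becomes 10.

5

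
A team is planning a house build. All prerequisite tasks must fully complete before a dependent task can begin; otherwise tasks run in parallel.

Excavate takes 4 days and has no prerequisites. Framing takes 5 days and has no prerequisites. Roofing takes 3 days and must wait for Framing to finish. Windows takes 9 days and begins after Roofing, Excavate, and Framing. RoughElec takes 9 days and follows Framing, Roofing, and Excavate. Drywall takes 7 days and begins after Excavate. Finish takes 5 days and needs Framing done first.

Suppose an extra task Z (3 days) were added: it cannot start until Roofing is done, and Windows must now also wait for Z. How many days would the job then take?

20

Originally the job takes 17 days.
With Z inserted, Windows now waits for max(Roofing, Excavate, Framing, Z).
New critical path: Framing→Roofing→Z→Windows = 5+3+3+9 = 20 ⇒ 20 days.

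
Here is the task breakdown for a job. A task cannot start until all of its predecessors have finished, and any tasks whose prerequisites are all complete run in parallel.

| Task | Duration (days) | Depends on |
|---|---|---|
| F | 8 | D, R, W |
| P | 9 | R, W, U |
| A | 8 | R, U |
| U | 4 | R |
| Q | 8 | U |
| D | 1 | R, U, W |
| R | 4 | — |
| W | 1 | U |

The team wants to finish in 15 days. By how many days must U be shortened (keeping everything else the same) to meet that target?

3

Current finish: 18 days; target: 15.
U is on every critical path, so each day cut from U cuts the finish by one (this holds down to a finish of 15).
Need 18 − 15 = 3 days off U → U becomes 1 day, finish becomes 15.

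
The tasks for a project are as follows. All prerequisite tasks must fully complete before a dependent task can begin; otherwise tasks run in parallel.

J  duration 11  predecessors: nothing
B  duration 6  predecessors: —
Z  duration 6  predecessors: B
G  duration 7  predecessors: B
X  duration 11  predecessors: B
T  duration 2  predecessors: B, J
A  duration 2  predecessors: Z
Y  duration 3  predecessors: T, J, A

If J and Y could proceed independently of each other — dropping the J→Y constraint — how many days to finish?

17

With the dependency in place, B→Z→A→Y = 6+6+2+3 = 17 sets the finish at 17 days.
Dropping J→Y doesn't change Y's earliest start (14); another predecessor still binds.
New critical path: B→Z→A→Y = 6+6+2+3 = 17 ⇒ 17 days.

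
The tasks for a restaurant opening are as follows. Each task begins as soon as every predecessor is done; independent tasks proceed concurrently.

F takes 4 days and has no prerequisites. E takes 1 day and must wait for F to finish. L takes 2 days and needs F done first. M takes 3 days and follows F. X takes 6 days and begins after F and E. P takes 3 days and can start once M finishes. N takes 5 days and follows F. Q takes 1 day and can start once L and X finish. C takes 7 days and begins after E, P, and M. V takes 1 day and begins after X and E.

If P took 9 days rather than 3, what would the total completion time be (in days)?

The binding path is F→M→P→C = 4+3+3+7 = 17; finish at 17 days.
P is on the critical path; changing it to 9 makes that path 23 days.
The critical path is still F→M→P→C; finish is now 23 days.

23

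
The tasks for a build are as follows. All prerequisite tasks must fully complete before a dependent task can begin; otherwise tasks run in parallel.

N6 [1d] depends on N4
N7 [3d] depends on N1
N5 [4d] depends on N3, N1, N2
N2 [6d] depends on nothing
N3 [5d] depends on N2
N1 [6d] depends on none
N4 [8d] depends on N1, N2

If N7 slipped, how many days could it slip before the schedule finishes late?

The longest chain is N1→N4→N6 = 6+8+1 = 15; overall finish 15 days.
The longest chain containing N7 totals 9 days.
So N7 can slip 15 − 9 = 6 days.

6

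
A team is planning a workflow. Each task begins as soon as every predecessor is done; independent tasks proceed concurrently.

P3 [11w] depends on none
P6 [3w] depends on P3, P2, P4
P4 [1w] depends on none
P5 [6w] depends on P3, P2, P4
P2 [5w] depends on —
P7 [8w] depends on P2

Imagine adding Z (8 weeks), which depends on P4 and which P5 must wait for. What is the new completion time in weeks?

17

Originally the workflow takes 17 weeks.
With Z inserted, P5 now waits for max(P3, P2, P4, Z).
New critical path: P3→P5 = 11+6 = 17 ⇒ 17 weeks.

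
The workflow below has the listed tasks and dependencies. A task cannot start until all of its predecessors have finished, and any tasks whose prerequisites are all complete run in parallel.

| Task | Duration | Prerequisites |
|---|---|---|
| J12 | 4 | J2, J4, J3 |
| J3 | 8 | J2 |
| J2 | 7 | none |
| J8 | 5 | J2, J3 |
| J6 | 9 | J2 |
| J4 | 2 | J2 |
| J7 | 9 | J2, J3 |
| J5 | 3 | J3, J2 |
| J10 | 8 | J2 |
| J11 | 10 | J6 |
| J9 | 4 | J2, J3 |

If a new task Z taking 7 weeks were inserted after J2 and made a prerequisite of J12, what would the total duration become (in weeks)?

Originally the workflow takes 26 weeks.
With Z inserted, J12 now waits for max(J2, J4, J3, Z).
New critical path: J2→J6→J11 = 7+9+10 = 26 ⇒ 26 weeks.

26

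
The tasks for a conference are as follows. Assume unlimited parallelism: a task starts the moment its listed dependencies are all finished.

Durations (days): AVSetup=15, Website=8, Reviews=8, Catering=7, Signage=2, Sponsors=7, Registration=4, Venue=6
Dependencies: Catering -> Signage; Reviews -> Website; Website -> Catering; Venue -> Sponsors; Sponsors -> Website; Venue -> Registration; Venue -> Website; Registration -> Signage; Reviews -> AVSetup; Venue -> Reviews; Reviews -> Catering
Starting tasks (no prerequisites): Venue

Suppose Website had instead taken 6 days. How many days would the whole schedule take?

Actual critical path: Venue→Reviews→Website→Catering→Signage = 6+8+8+7+2 = 31 ⇒ 31 days.
Since Website is critical, the -2 change carries straight to that chain (now 29 days).
No other chain overtakes it, so the finish is 29 days.

29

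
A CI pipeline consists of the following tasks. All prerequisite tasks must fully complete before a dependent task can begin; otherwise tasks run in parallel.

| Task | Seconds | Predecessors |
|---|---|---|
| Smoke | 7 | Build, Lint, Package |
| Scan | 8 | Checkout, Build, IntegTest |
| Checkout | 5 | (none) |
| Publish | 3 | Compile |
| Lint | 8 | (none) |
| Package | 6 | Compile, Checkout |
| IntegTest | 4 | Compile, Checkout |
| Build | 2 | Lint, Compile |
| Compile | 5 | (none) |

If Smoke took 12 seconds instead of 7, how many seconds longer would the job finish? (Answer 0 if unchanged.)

Baseline: Checkout→Package→Smoke = 5+6+7 = 18 → 18 seconds.
Smoke lies on that path, so at 12 seconds the path becomes 23 seconds.
That remains the longest chain; total 23 seconds.
Change in finish: 23 − 18 = +5 seconds.

5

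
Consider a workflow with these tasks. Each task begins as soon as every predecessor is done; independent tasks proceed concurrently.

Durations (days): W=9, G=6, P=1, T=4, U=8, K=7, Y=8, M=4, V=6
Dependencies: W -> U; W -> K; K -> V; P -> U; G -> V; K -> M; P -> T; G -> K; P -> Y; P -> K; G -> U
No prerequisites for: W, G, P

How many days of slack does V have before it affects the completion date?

W→K→V = 9+7+6 = 22 sets the makespan at 22 days.
The longest chain containing V totals 22 days.
Float = 22 − 22 = 0.

0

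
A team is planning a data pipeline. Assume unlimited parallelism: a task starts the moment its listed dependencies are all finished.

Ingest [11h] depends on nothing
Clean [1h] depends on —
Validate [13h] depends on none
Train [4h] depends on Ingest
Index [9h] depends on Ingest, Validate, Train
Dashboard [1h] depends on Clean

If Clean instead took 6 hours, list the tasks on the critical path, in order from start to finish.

Actual critical path: Ingest→Train→Index = 11+4+9 = 24 ⇒ 24 hours.
Clean has 22 hours of float (longest path through it is 2).
No other chain overtakes it, so the finish is 24 hours.

Ingest, Train, Index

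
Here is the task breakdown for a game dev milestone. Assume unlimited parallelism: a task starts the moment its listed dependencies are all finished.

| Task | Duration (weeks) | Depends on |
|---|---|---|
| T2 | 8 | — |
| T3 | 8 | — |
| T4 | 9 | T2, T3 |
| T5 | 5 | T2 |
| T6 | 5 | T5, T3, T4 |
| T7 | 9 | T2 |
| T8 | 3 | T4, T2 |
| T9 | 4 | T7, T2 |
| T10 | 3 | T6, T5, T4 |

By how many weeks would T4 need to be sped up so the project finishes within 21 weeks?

Current finish: 25 weeks; target: 21.
T4 is on every critical path, so each week cut from T4 cuts the finish by one (this holds down to a finish of 21).
Need 25 − 21 = 4 weeks off T4 → T4 becomes 5 weeks, finish becomes 21.

4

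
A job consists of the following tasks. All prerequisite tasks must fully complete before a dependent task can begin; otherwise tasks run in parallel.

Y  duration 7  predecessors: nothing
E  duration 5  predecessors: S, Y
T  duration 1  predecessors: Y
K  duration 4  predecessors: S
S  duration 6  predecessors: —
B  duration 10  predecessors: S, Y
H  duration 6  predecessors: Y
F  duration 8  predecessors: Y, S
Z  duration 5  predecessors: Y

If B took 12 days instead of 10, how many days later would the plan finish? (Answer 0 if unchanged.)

2

Actual critical path: Y→B = 7+10 = 17 ⇒ 17 days.
B is on the critical path; changing it to 12 makes that path 19 days.
That remains the longest chain; total 19 days.
Change in finish: 19 − 17 = +2 days.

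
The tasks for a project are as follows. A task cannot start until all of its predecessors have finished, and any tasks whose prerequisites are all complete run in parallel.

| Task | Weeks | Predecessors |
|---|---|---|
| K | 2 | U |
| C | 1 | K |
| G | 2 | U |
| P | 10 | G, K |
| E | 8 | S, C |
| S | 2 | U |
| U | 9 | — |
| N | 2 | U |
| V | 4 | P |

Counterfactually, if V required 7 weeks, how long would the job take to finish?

As given, the longest chain is U→K→P→V = 9+2+10+4 = 25, so the finish is 25 weeks.
V lies on that path, so at 7 weeks the path becomes 28 weeks.
No other chain overtakes it, so the finish is 28 weeks.

28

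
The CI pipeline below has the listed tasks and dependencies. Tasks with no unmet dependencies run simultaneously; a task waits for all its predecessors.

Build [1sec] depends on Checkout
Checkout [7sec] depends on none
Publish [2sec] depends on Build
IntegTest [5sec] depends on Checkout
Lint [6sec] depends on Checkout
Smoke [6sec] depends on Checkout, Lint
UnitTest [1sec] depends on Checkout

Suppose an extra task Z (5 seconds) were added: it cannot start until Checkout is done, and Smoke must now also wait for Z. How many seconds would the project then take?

Originally the project takes 19 seconds.
With Z inserted, Smoke now waits for max(Checkout, Lint, Z).
New critical path: Checkout→Lint→Smoke = 7+6+6 = 19 ⇒ 19 seconds.

19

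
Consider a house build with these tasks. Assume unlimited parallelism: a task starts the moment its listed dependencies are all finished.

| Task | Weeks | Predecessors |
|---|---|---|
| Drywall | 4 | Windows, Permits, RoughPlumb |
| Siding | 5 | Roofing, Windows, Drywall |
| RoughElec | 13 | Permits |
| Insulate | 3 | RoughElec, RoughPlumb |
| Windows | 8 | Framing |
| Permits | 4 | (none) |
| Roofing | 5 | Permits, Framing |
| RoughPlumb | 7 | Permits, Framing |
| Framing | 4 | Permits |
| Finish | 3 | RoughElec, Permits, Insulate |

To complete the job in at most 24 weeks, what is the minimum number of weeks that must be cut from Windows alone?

1

Current finish: 25 weeks; target: 24.
Windows is on every critical path, so each week cut from Windows cuts the finish by one (this holds down to a finish of 24).
Need 25 − 24 = 1 week off Windows → Windows becomes 7 weeks, finish becomes 24.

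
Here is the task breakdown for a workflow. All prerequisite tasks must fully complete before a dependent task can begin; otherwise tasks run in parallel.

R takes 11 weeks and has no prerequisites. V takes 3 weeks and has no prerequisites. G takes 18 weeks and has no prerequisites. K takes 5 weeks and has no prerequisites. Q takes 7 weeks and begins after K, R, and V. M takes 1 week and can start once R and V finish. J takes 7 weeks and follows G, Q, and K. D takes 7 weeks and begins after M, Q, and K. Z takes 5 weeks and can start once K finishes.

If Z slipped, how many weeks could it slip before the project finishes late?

The longest chain is R→Q→J = 11+7+7 = 25; overall finish 25 weeks.
Z finishes as early as 10 and must finish by 25.
Float = 25 − 10 = 15.

15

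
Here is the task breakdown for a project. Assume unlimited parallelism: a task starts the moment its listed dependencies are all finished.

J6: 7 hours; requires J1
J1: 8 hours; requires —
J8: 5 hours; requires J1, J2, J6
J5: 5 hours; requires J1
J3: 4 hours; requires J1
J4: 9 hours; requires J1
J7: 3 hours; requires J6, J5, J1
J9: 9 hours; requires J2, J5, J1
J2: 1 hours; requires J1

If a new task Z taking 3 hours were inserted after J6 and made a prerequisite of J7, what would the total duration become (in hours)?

22

Originally the project takes 22 hours.
With Z inserted, J7 now waits for max(J6, J5, J1, Z).
New critical path: J1→J5→J9 = 8+5+9 = 22 ⇒ 22 hours.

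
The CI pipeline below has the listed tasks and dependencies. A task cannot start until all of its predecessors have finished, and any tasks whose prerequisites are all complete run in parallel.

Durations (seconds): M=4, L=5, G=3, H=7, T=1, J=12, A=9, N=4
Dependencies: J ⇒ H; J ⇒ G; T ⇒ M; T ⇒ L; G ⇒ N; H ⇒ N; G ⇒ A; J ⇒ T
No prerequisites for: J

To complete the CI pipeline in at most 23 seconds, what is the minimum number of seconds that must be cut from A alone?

Current finish: 24 seconds; target: 23.
A is on every critical path, so each second cut from A cuts the finish by one (this holds down to a finish of 23).
Need 24 − 23 = 1 second off A → A becomes 8 seconds, finish becomes 23.

1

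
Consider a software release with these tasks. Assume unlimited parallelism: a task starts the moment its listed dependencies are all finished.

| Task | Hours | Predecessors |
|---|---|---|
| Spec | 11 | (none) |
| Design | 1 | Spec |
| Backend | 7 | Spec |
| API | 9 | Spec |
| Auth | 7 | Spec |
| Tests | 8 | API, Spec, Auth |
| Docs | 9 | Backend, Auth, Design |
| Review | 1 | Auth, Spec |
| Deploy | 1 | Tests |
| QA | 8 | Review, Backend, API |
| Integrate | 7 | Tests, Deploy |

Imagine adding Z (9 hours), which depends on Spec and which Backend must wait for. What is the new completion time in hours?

Originally the plan takes 36 hours.
With Z inserted, Backend now waits for max(Spec, Z).
New critical path: Spec→Z→Backend→Docs = 11+9+7+9 = 36 ⇒ 36 hours.

36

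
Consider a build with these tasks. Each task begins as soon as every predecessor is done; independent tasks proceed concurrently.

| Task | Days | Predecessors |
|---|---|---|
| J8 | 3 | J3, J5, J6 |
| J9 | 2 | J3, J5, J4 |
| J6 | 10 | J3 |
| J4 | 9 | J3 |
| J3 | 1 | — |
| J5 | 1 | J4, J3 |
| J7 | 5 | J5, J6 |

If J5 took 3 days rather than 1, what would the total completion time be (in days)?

Critical path before the change: J3→J4→J5→J7 = 1+9+1+5 = 16 giving 16 days.
Since J5 is critical, the +2 change carries straight to that chain (now 18 days).
That remains the longest chain; total 18 days.

18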